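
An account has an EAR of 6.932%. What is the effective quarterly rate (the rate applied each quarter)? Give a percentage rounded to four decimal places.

The per-quarter rate i satisfies (1 + i)^4 = 1 + 0.06932.
i = 1.06932^(1/4) − 1 = 0.0168969 = 1.6897%.

1.6897%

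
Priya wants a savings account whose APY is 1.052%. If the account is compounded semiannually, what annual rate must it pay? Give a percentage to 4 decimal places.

1.0492%

(1 + r/2)^2 − 1 = 0.01052, so 1 + r/2 = 1.01052^(1/2).
r/2 = 0.005246, so r = 0.010492 = 1.0492%.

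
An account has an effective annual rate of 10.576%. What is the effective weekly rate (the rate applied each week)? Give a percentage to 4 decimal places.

0.1935%

The per-week rate i satisfies (1 + i)^52 = 1 + 0.10576.
i = 1.10576^(1/52) − 1 = 0.0019352 = 0.1935%.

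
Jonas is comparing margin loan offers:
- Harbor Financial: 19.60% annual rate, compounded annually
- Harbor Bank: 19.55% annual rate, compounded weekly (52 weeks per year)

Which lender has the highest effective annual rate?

Harbor Bank

Harbor Financial: compounded annually, EAR = 19.600%
Harbor Bank: (1 + 0.1955/52)^52 − 1 = 21.547%
The highest effective annual rate is Harbor Bank at 21.547%.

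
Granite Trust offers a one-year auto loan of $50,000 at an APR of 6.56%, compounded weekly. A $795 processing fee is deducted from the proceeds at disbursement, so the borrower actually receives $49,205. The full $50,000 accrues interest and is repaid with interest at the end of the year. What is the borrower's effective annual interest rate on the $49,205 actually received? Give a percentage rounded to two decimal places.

Amount owed after one year: 50,000 × (1 + 0.0656/52)^52 = 50,000 × 1.067755 = $53,387.77.
Effective rate on net proceeds: 53,387.77 / 49,205 − 1 = 0.085007 = 8.50%.

8.50%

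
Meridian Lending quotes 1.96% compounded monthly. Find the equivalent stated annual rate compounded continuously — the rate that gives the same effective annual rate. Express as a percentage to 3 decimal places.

1.958%

EAR = (1 + 0.0196/12)^12 − 1 = 0.019777.
Equivalent continuous rate: r = ln(1 + 0.019777) = 0.019584 = 1.958%.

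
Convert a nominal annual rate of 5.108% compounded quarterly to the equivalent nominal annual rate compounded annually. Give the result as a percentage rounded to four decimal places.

5.2067%

EAR = (1 + 0.05108/4)^4 − 1 = 0.052067.
Compounded annually, the equivalent nominal rate is the EAR itself: 5.2067%.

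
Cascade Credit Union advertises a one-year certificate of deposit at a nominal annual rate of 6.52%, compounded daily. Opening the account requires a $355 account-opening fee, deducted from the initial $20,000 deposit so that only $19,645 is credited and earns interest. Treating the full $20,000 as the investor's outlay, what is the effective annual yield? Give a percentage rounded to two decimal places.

4.84%

Value after one year: 19,645 × (1 + 0.0652/365)^365 = 19,645 × 1.067366 = $20,968.41.
Effective yield on the $20,000 outlay: 20,968.41 / 20,000 − 1 = 0.048421 = 4.84%.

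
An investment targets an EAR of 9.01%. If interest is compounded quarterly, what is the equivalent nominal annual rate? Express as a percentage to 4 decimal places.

8.7206%

(1 + r/4)^4 − 1 = 0.0901, so 1 + r/4 = 1.0901^(1/4).
r/4 = 0.021802, so r = 0.087206 = 8.7206%.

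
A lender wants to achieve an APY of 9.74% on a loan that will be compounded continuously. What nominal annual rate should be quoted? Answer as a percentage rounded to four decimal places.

9.2944%

Continuous: nominal r satisfies e^r − 1 = 0.0974.
r = ln(1 + 0.0974) = ln(1.0974) = 0.092944 = 9.2944%.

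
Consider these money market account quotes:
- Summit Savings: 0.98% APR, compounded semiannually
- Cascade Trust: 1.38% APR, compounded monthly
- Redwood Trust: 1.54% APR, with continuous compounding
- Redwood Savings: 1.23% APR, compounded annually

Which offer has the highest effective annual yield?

Summit Savings: (1 + 0.0098/2)^2 − 1 = 0.982%
Cascade Trust: (1 + 0.0138/12)^12 − 1 = 1.389%
Redwood Trust: e^0.0154 − 1 = 1.552%
Redwood Savings: compounded annually, EAR = 1.230%
The highest effective annual rate is Redwood Trust at 1.552%.

Redwood Trust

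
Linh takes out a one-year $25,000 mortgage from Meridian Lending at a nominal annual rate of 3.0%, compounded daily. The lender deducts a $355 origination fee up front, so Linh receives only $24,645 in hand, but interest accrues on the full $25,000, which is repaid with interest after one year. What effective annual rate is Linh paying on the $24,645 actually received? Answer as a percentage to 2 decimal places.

4.53%

Amount owed after one year: 25,000 × (1 + 0.030/365)^365 = 25,000 × 1.030453 = $25,761.33.
Effective rate on net proceeds: 25,761.33 / 24,645 − 1 = 0.045296 = 4.53%.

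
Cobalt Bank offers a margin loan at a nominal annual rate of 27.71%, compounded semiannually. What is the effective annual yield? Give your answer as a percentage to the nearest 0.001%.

EAR = (1 + 0.2771/2)^2 − 1.
= 1.296296 − 1 = 29.630%.

29.630%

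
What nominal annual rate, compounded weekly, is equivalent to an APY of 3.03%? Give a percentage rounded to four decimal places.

(1 + r/52)^52 − 1 = 0.0303, so 1 + r/52 = 1.0303^(1/52).
r/52 = 0.000574, so r = 0.029859 = 2.9859%.

2.9859%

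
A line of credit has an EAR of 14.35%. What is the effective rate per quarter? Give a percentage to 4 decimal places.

The per-quarter rate i satisfies (1 + i)^4 = 1 + 0.1435.
i = 1.1435^(1/4) − 1 = 0.0340917 = 3.4092%.

3.4092%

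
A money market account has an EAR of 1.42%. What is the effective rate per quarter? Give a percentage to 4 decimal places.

The per-quarter rate i satisfies (1 + i)^4 = 1 + 0.0142.
i = 1.0142^(1/4) − 1 = 0.0035313 = 0.3531%.

0.3531%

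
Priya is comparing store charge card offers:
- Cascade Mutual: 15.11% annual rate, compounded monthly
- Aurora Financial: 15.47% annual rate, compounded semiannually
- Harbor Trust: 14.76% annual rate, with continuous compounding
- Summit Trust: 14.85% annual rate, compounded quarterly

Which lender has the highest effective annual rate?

Cascade Mutual

Cascade Mutual: (1 + 0.1511/12)^12 − 1 = 16.202%
Aurora Financial: (1 + 0.1547/2)^2 − 1 = 16.068%
Harbor Trust: e^0.1476 − 1 = 15.905%
Summit Trust: (1 + 0.1485/4)^4 − 1 = 15.698%
The highest effective annual rate is Cascade Mutual at 16.202%.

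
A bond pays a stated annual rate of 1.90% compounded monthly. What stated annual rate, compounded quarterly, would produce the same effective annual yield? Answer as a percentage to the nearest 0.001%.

EAR = (1 + 0.0190/12)^12 − 1 = 0.019166.
Solve (1 + r/4)^4 = 1.019166: r/4 = 1.019166^(1/4) − 1 = 0.004758, so r = 0.019030 = 1.903%.

1.903%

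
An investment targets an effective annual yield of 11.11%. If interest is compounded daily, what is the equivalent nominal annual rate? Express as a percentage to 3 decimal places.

(1 + r/365)^365 − 1 = 0.1111, so 1 + r/365 = 1.1111^(1/365).
r/365 = 0.000289, so r = 0.105366 = 10.537%.

10.537%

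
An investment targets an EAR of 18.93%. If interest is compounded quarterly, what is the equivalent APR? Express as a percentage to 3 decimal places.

(1 + r/4)^4 − 1 = 0.1893, so 1 + r/4 = 1.1893^(1/4).
r/4 = 0.044294, so r = 0.177177 = 17.718%.

17.718%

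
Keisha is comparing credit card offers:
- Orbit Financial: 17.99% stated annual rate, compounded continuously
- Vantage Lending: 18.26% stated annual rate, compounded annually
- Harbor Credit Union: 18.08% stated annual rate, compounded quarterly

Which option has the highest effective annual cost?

Orbit Financial: e^0.1799 − 1 = 19.710%
Vantage Lending: compounded annually, EAR = 18.260%
Harbor Credit Union: (1 + 0.1808/4)^4 − 1 = 19.343%
The highest effective annual rate is Orbit Financial at 19.710%.

Orbit Financial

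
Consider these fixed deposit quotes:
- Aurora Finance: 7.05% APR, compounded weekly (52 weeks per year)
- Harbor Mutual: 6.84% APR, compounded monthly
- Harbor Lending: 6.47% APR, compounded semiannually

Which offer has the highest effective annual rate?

Aurora Finance

Aurora Finance: (1 + 0.0705/52)^52 − 1 = 7.299%
Harbor Mutual: (1 + 0.0684/12)^12 − 1 = 7.059%
Harbor Lending: (1 + 0.0647/2)^2 − 1 = 6.575%
The highest effective annual rate is Aurora Finance at 7.299%.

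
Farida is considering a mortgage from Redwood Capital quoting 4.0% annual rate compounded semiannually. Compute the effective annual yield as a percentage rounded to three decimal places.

EAR = (1 + 0.040/2)^2 − 1.
= 1.040400 − 1 = 4.040%.

4.040%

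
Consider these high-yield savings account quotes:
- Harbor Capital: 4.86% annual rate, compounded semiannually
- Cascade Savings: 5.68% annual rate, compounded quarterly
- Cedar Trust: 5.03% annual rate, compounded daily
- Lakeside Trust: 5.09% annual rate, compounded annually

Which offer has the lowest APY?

Harbor Capital: (1 + 0.0486/2)^2 − 1 = 4.919%
Cascade Savings: (1 + 0.0568/4)^4 − 1 = 5.802%
Cedar Trust: (1 + 0.0503/365)^365 − 1 = 5.158%
Lakeside Trust: compounded annually, EAR = 5.090%
The lowest effective annual rate is Harbor Capital at 4.919%.

Harbor Capital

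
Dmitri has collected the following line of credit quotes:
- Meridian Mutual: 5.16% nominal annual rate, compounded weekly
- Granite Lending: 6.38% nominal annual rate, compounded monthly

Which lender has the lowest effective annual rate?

Meridian Mutual: (1 + 0.0516/52)^52 − 1 = 5.293%
Granite Lending: (1 + 0.0638/12)^12 − 1 = 6.570%
The lowest effective annual rate is Meridian Mutual at 5.293%.

Meridian Mutual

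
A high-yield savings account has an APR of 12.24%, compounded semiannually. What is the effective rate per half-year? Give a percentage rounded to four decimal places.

6.1200%

With a nominal annual rate compounded semiannually, the periodic rate is the nominal rate divided by 2.
i = 0.1224 / 2 = 0.0612000 = 6.1200%.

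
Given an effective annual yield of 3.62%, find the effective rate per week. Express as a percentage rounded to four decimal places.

The per-week rate i satisfies (1 + i)^52 = 1 + 0.0362.
i = 1.0362^(1/52) − 1 = 0.0006841 = 0.0684%.

0.0684%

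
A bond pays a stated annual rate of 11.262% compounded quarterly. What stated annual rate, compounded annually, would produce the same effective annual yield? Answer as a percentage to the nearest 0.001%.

EAR = (1 + 0.11262/4)^4 − 1 = 0.117466.
Compounded annually, the equivalent nominal rate is the EAR itself: 11.747%.

11.747%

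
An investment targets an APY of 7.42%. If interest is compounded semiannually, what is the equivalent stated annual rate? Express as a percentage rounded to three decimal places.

(1 + r/2)^2 − 1 = 0.0742, so 1 + r/2 = 1.0742^(1/2).
r/2 = 0.036436, so r = 0.072872 = 7.287%.

7.287%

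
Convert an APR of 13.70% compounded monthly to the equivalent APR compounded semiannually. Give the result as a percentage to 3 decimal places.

EAR = (1 + 0.1370/12)^12 − 1 = 0.145938.
Solve (1 + r/2)^2 = 1.145938: r/2 = 1.145938^(1/2) − 1 = 0.070485, so r = 0.140970 = 14.097%.

14.097%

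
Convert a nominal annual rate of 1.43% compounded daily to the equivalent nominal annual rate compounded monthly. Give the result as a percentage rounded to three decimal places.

EAR = (1 + 0.0143/365)^365 − 1 = 0.014402.
Solve (1 + r/12)^12 = 1.014402: r/12 = 1.014402^(1/12) − 1 = 0.001192, so r = 0.014308 = 1.431%.

1.431%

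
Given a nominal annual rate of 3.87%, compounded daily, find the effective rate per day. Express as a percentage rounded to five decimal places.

With a nominal annual rate compounded daily, the periodic rate is the nominal rate divided by 365.
i = 0.0387 / 365 = 0.0001060 = 0.01060%.

0.01060%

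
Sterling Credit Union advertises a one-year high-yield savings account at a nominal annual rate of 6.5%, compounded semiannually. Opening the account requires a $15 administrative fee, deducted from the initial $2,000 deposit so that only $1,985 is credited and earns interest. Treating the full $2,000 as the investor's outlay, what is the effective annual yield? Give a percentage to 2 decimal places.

5.81%

Value after one year: 1,985 × (1 + 0.065/2)^2 = 1,985 × 1.066056 = $2,116.12.
Effective yield on the $2,000 outlay: 2,116.12 / 2,000 − 1 = 0.058061 = 5.81%.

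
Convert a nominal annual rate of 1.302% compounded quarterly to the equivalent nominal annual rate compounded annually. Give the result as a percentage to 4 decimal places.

EAR = (1 + 0.01302/4)^4 − 1 = 0.013084.
Compounded annually, the equivalent nominal rate is the EAR itself: 1.3084%.

1.3084%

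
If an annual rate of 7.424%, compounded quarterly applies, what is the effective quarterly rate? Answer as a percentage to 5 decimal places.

1.85600%

With a nominal annual rate compounded quarterly, the periodic rate is the nominal rate divided by 4.
i = 0.07424 / 4 = 0.0185600 = 1.85600%.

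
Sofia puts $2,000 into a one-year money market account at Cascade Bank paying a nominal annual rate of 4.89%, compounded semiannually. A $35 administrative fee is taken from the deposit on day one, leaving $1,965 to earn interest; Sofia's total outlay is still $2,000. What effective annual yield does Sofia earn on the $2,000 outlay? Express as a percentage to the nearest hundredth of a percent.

Value after one year: 1,965 × (1 + 0.0489/2)^2 = 1,965 × 1.049498 = $2,062.26.
Effective yield on the $2,000 outlay: 2,062.26 / 2,000 − 1 = 0.031132 = 3.11%.

3.11%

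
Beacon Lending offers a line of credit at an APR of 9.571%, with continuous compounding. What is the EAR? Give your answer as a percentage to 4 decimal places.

With continuous compounding, EAR = e^0.09571 − 1.
e^0.09571 = 1.100440, so EAR = 0.100440 = 10.0440%.

10.0440%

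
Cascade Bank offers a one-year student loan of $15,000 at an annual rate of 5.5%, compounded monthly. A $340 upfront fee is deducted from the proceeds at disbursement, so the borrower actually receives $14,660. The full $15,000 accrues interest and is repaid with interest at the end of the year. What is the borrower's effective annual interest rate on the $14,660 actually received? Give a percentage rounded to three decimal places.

Amount owed after one year: 15,000 × (1 + 0.055/12)^12 = 15,000 × 1.056408 = $15,846.12.
Effective rate on net proceeds: 15,846.12 / 14,660 − 1 = 0.080908 = 8.091%.

8.091%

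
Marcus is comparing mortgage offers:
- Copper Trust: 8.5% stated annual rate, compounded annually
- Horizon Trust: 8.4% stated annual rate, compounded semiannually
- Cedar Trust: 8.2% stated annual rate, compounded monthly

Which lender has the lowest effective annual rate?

Copper Trust

Copper Trust: compounded annually, EAR = 8.500%
Horizon Trust: (1 + 0.084/2)^2 − 1 = 8.576%
Cedar Trust: (1 + 0.082/12)^12 − 1 = 8.515%
The lowest effective annual rate is Copper Trust at 8.500%.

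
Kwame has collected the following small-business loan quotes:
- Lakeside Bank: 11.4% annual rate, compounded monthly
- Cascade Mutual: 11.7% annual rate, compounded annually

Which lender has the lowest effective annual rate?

Cascade Mutual

Lakeside Bank: (1 + 0.114/12)^12 − 1 = 12.015%
Cascade Mutual: compounded annually, EAR = 11.700%
The lowest effective annual rate is Cascade Mutual at 11.700%.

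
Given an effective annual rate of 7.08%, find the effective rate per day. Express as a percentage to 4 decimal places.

0.0187%

The per-day rate i satisfies (1 + i)^365 = 1 + 0.0708.
i = 1.0708^(1/365) − 1 = 0.0001874 = 0.0187%.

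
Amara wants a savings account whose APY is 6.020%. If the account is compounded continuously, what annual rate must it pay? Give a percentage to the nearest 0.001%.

Continuous: nominal r satisfies e^r − 1 = 0.06020.
r = ln(1 + 0.06020) = ln(1.06020) = 0.058458 = 5.846%.

5.846%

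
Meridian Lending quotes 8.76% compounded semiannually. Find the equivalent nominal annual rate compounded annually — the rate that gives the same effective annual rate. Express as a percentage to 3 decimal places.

8.952%

EAR = (1 + 0.0876/2)^2 − 1 = 0.089518.
Compounded annually, the equivalent nominal rate is the EAR itself: 8.952%.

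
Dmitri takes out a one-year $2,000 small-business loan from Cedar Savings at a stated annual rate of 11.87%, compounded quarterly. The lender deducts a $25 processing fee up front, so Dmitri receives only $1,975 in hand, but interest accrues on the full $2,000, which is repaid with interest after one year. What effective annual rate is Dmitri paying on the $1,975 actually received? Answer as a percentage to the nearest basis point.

Amount owed after one year: 2,000 × (1 + 0.1187/4)^4 = 2,000 × 1.124089 = $2,248.18.
Effective rate on net proceeds: 2,248.18 / 1,975 − 1 = 0.138318 = 13.83%.

13.83%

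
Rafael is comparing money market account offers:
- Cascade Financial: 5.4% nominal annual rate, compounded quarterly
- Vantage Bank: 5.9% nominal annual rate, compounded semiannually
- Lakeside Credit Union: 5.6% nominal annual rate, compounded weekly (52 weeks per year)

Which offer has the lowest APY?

Cascade Financial

Cascade Financial: (1 + 0.054/4)^4 − 1 = 5.510%
Vantage Bank: (1 + 0.059/2)^2 − 1 = 5.987%
Lakeside Credit Union: (1 + 0.056/52)^52 − 1 = 5.757%
The lowest effective annual rate is Cascade Financial at 5.510%.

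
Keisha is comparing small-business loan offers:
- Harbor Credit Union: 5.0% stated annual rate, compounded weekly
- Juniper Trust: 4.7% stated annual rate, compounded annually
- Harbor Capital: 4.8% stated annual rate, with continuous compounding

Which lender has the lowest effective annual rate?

Harbor Credit Union: (1 + 0.050/52)^52 − 1 = 5.125%
Juniper Trust: compounded annually, EAR = 4.700%
Harbor Capital: e^0.048 − 1 = 4.917%
The lowest effective annual rate is Juniper Trust at 4.700%.

Juniper Trust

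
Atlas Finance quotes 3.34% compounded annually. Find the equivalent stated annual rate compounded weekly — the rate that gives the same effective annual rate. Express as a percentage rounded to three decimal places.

3.286%

Compounded annually, EAR = nominal = 0.033400.
Solve (1 + r/52)^52 = 1.033400: r/52 = 1.033400^(1/52) − 1 = 0.000632, so r = 0.032865 = 3.286%.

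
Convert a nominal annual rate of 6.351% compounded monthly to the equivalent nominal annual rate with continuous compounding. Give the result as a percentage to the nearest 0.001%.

EAR = (1 + 0.06351/12)^12 − 1 = 0.065392.
Equivalent continuous rate: r = ln(1 + 0.065392) = 0.063343 = 6.334%.

6.334%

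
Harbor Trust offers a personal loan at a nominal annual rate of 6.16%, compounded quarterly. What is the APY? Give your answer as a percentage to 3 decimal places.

EAR = (1 + 0.0616/4)^4 − 1.
= 1.063038 − 1 = 6.304%.

6.304%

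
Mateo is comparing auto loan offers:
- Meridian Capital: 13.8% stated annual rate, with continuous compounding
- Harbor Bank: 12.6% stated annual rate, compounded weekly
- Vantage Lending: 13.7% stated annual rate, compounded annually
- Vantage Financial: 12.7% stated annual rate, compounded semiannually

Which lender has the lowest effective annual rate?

Meridian Capital: e^0.138 − 1 = 14.798%
Harbor Bank: (1 + 0.126/52)^52 − 1 = 13.411%
Vantage Lending: compounded annually, EAR = 13.700%
Vantage Financial: (1 + 0.127/2)^2 − 1 = 13.103%
The lowest effective annual rate is Vantage Financial at 13.103%.

Vantage Financial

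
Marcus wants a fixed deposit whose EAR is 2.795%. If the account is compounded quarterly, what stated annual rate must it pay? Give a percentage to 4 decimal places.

(1 + r/4)^4 − 1 = 0.02795, so 1 + r/4 = 1.02795^(1/4).
r/4 = 0.006915, so r = 0.027662 = 2.7662%.

2.7662%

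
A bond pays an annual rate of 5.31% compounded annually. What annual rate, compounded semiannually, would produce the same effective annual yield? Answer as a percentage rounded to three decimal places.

5.241%

Compounded annually, EAR = nominal = 0.053100.
Solve (1 + r/2)^2 = 1.053100: r/2 = 1.053100^(1/2) − 1 = 0.026207, so r = 0.052413 = 5.241%.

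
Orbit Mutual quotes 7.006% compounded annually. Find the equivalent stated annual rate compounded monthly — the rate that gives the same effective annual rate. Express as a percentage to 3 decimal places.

6.791%

Compounded annually, EAR = nominal = 0.070060.
Solve (1 + r/12)^12 = 1.070060: r/12 = 1.070060^(1/12) − 1 = 0.005659, so r = 0.067906 = 6.791%.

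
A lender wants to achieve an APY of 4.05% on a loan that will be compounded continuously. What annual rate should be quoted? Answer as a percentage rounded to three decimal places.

3.970%

Continuous: nominal r satisfies e^r − 1 = 0.0405.
r = ln(1 + 0.0405) = ln(1.0405) = 0.039701 = 3.970%.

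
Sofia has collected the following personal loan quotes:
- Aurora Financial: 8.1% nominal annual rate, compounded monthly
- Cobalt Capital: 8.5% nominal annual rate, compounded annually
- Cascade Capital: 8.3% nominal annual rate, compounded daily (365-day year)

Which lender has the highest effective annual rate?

Cascade Capital

Aurora Financial: (1 + 0.081/12)^12 − 1 = 8.408%
Cobalt Capital: compounded annually, EAR = 8.500%
Cascade Capital: (1 + 0.083/365)^365 − 1 = 8.653%
The highest effective annual rate is Cascade Capital at 8.653%.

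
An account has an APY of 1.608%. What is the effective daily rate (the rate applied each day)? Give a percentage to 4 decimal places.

The per-day rate i satisfies (1 + i)^365 = 1 + 0.01608.
i = 1.01608^(1/365) − 1 = 0.0000437 = 0.0044%.

0.0044%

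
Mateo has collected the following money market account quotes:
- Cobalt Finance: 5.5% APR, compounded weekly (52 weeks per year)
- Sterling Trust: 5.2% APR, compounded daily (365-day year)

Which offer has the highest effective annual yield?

Cobalt Finance

Cobalt Finance: (1 + 0.055/52)^52 − 1 = 5.651%
Sterling Trust: (1 + 0.052/365)^365 − 1 = 5.337%
The highest effective annual rate is Cobalt Finance at 5.651%.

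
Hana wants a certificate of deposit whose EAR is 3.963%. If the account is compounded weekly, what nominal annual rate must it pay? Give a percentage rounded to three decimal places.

3.888%

(1 + r/52)^52 − 1 = 0.03963, so 1 + r/52 = 1.03963^(1/52).
r/52 = 0.000748, so r = 0.038879 = 3.888%.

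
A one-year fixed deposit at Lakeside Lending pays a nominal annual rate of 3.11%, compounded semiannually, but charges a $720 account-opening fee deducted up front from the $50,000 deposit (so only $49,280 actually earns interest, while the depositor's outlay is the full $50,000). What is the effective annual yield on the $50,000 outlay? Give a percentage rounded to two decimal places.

1.65%

Value after one year: 49,280 × (1 + 0.0311/2)^2 = 49,280 × 1.031342 = $50,824.52.
Effective yield on the $50,000 outlay: 50,824.52 / 50,000 − 1 = 0.016490 = 1.65%.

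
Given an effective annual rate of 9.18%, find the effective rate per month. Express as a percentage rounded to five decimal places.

The per-month rate i satisfies (1 + i)^12 = 1 + 0.0918.
i = 1.0918^(1/12) − 1 = 0.0073458 = 0.73458%.

0.73458%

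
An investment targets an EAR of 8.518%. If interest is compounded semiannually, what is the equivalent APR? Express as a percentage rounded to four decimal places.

8.3439%

(1 + r/2)^2 − 1 = 0.08518, so 1 + r/2 = 1.08518^(1/2).
r/2 = 0.041720, so r = 0.083439 = 8.3439%.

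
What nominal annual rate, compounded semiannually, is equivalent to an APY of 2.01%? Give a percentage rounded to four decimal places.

2.0000%

(1 + r/2)^2 − 1 = 0.0201, so 1 + r/2 = 1.0201^(1/2).
r/2 = 0.010000, so r = 0.020000 = 2.0000%.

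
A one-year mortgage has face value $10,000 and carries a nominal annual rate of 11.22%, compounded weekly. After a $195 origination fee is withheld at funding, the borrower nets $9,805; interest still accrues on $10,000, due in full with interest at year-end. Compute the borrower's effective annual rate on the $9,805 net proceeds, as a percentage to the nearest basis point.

14.08%

Amount owed after one year: 10,000 × (1 + 0.1122/52)^52 = 10,000 × 1.118601 = $11,186.01.
Effective rate on net proceeds: 11,186.01 / 9,805 − 1 = 0.140848 = 14.08%.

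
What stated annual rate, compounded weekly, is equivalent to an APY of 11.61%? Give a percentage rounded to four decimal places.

(1 + r/52)^52 − 1 = 0.1161, so 1 + r/52 = 1.1161^(1/52).
r/52 = 0.002115, so r = 0.109957 = 10.9957%.

10.9957%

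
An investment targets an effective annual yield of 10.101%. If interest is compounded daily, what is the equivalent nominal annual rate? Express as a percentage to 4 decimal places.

(1 + r/365)^365 − 1 = 0.10101, so 1 + r/365 = 1.10101^(1/365).
r/365 = 0.000264, so r = 0.096241 = 9.6241%.

9.6241%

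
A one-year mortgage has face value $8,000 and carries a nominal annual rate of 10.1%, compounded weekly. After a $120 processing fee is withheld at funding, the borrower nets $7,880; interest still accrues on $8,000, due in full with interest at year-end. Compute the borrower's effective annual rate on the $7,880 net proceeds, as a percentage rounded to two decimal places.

12.30%

Amount owed after one year: 8,000 × (1 + 0.101/52)^52 = 8,000 × 1.106168 = $8,849.35.
Effective rate on net proceeds: 8,849.35 / 7,880 − 1 = 0.123013 = 12.30%.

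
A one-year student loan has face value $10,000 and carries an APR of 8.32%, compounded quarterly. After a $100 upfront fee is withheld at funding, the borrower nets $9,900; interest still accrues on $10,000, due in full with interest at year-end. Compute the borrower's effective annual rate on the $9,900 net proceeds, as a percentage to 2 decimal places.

Amount owed after one year: 10,000 × (1 + 0.0832/4)^4 = 10,000 × 1.085832 = $10,858.32.
Effective rate on net proceeds: 10,858.32 / 9,900 − 1 = 0.096800 = 9.68%.

9.68%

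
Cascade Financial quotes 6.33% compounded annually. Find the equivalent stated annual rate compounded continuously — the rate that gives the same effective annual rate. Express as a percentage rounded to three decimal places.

6.138%

Compounded annually, EAR = nominal = 0.063300.
Equivalent continuous rate: r = ln(1 + 0.063300) = 0.061377 = 6.138%.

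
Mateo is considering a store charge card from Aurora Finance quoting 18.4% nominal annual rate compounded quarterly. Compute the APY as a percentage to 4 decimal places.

19.7090%

EAR = (1 + 0.184/4)^4 − 1.
= 1.197090 − 1 = 19.7090%.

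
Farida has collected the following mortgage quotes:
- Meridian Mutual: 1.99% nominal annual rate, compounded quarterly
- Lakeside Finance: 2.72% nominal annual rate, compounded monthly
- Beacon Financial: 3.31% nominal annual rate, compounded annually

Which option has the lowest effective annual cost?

Meridian Mutual: (1 + 0.0199/4)^4 − 1 = 2.005%
Lakeside Finance: (1 + 0.0272/12)^12 − 1 = 2.754%
Beacon Financial: compounded annually, EAR = 3.310%
The lowest effective annual rate is Meridian Mutual at 2.005%.

Meridian Mutual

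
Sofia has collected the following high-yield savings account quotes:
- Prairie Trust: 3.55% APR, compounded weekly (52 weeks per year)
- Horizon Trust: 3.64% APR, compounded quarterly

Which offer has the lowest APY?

Prairie Trust: (1 + 0.0355/52)^52 − 1 = 3.613%
Horizon Trust: (1 + 0.0364/4)^4 − 1 = 3.690%
The lowest effective annual rate is Prairie Trust at 3.613%.

Prairie Trust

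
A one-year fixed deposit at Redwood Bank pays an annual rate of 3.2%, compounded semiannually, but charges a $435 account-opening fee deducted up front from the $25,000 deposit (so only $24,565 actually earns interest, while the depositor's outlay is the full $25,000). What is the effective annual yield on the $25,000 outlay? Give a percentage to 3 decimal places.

1.429%

Value after one year: 24,565 × (1 + 0.032/2)^2 = 24,565 × 1.032256 = $25,357.37.
Effective yield on the $25,000 outlay: 25,357.37 / 25,000 − 1 = 0.014295 = 1.429%.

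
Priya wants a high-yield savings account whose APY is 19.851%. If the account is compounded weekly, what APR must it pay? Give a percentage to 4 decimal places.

18.1395%

(1 + r/52)^52 − 1 = 0.19851, so 1 + r/52 = 1.19851^(1/52).
r/52 = 0.003488, so r = 0.181395 = 18.1395%.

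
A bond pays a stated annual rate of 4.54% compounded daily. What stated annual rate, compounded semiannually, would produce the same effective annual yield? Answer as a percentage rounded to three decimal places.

EAR = (1 + 0.0454/365)^365 − 1 = 0.046443.
Solve (1 + r/2)^2 = 1.046443: r/2 = 1.046443^(1/2) − 1 = 0.022958, so r = 0.045916 = 4.592%.

4.592%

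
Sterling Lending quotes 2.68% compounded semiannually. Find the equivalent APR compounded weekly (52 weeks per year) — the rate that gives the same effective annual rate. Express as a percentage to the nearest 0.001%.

2.663%

EAR = (1 + 0.0268/2)^2 − 1 = 0.026980.
Solve (1 + r/52)^52 = 1.026980: r/52 = 1.026980^(1/52) − 1 = 0.000512, so r = 0.026629 = 2.663%.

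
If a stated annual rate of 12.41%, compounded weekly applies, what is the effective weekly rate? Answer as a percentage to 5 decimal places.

With a nominal annual rate compounded weekly, the periodic rate is the nominal rate divided by 52.
i = 0.1241 / 52 = 0.0023865 = 0.23865%.

0.23865%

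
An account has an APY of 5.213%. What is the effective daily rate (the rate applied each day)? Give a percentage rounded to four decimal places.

The per-day rate i satisfies (1 + i)^365 = 1 + 0.05213.
i = 1.05213^(1/365) − 1 = 0.0001392 = 0.0139%.

0.0139%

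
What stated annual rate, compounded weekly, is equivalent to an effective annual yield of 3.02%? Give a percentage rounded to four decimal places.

(1 + r/52)^52 − 1 = 0.0302, so 1 + r/52 = 1.0302^(1/52).
r/52 = 0.000572, so r = 0.029761 = 2.9761%.

2.9761%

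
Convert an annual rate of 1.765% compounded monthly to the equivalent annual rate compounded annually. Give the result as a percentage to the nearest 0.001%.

1.779%

EAR = (1 + 0.01765/12)^12 − 1 = 0.017793.
Compounded annually, the equivalent nominal rate is the EAR itself: 1.779%.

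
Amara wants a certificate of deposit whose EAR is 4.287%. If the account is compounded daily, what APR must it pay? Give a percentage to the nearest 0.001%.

4.198%

(1 + r/365)^365 − 1 = 0.04287, so 1 + r/365 = 1.04287^(1/365).
r/365 = 0.000115, so r = 0.041979 = 4.198%.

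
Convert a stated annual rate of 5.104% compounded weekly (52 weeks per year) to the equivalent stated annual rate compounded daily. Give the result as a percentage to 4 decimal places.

EAR = (1 + 0.05104/52)^52 − 1 = 0.052339.
Solve (1 + r/365)^365 = 1.052339: r/365 = 1.052339^(1/365) − 1 = 0.000140, so r = 0.051019 = 5.1019%.

5.1019%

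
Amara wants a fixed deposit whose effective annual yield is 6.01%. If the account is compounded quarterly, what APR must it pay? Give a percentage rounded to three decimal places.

5.879%

(1 + r/4)^4 − 1 = 0.0601, so 1 + r/4 = 1.0601^(1/4).
r/4 = 0.014698, so r = 0.058791 = 5.879%.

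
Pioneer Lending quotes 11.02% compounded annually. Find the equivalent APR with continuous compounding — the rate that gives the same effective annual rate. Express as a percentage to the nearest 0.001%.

Compounded annually, EAR = nominal = 0.110200.
Equivalent continuous rate: r = ln(1 + 0.110200) = 0.104540 = 10.454%.

10.454%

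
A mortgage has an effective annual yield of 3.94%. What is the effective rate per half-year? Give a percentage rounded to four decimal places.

The per-half-year rate i satisfies (1 + i)^2 = 1 + 0.0394.
i = 1.0394^(1/2) − 1 = 0.0195097 = 1.9510%.

1.9510%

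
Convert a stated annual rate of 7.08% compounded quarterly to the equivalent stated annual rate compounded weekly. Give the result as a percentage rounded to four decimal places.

7.0228%

EAR = (1 + 0.0708/4)^4 − 1 = 0.072702.
Solve (1 + r/52)^52 = 1.072702: r/52 = 1.072702^(1/52) − 1 = 0.001351, so r = 0.070228 = 7.0228%.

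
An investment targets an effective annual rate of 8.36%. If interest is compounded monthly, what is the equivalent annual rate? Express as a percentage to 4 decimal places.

(1 + r/12)^12 − 1 = 0.0836, so 1 + r/12 = 1.0836^(1/12).
r/12 = 0.006713, so r = 0.080558 = 8.0558%.

8.0558%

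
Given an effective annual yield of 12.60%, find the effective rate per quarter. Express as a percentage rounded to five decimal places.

The per-quarter rate i satisfies (1 + i)^4 = 1 + 0.1260.
i = 1.1260^(1/4) − 1 = 0.0301124 = 3.01124%.

3.01124%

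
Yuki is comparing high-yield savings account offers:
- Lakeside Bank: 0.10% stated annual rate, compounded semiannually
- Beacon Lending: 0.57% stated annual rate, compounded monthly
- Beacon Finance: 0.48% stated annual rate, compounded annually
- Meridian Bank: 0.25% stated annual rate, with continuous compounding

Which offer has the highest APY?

Beacon Lending

Lakeside Bank: (1 + 0.0010/2)^2 − 1 = 0.100%
Beacon Lending: (1 + 0.0057/12)^12 − 1 = 0.571%
Beacon Finance: compounded annually, EAR = 0.480%
Meridian Bank: e^0.0025 − 1 = 0.250%
The highest effective annual rate is Beacon Lending at 0.571%.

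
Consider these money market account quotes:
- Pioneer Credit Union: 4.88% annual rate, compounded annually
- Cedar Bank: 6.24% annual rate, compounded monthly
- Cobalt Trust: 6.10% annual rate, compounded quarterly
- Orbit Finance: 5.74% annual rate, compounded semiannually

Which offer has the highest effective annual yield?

Pioneer Credit Union: compounded annually, EAR = 4.880%
Cedar Bank: (1 + 0.0624/12)^12 − 1 = 6.422%
Cobalt Trust: (1 + 0.0610/4)^4 − 1 = 6.241%
Orbit Finance: (1 + 0.0574/2)^2 − 1 = 5.822%
The highest effective annual rate is Cedar Bank at 6.422%.

Cedar Bank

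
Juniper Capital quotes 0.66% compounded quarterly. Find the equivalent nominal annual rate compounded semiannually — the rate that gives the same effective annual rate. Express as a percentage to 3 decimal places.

0.661%

EAR = (1 + 0.0066/4)^4 − 1 = 0.006616.
Solve (1 + r/2)^2 = 1.006616: r/2 = 1.006616^(1/2) − 1 = 0.003303, so r = 0.006605 = 0.661%.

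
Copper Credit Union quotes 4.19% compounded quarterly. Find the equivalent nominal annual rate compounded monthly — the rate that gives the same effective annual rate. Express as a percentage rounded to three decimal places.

4.175%

EAR = (1 + 0.0419/4)^4 − 1 = 0.042563.
Solve (1 + r/12)^12 = 1.042563: r/12 = 1.042563^(1/12) − 1 = 0.003480, so r = 0.041755 = 4.175%.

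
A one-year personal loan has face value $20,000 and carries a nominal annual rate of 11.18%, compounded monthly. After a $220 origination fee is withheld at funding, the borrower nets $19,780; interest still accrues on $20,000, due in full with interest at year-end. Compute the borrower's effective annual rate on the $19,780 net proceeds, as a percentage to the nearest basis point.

13.01%

Amount owed after one year: 20,000 × (1 + 0.1118/12)^12 = 20,000 × 1.117711 = $22,354.21.
Effective rate on net proceeds: 22,354.21 / 19,780 − 1 = 0.130142 = 13.01%.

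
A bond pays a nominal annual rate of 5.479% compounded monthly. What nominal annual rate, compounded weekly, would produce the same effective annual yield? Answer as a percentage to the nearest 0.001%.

5.469%

EAR = (1 + 0.05479/12)^12 − 1 = 0.056187.
Solve (1 + r/52)^52 = 1.056187: r/52 = 1.056187^(1/52) − 1 = 0.001052, so r = 0.054694 = 5.469%.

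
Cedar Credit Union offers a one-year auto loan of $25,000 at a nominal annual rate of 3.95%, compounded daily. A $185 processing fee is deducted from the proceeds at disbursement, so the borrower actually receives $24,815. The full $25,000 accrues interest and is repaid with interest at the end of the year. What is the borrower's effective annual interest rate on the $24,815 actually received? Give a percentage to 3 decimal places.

4.804%

Amount owed after one year: 25,000 × (1 + 0.0395/365)^365 = 25,000 × 1.040288 = $26,007.21.
Effective rate on net proceeds: 26,007.21 / 24,815 − 1 = 0.048044 = 4.804%.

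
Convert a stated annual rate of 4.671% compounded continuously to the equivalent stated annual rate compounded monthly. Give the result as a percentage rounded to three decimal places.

4.680%

EAR under continuous compounding: e^0.04671 − 1 = 0.047818.
Solve (1 + r/12)^12 = 1.047818: r/12 = 1.047818^(1/12) − 1 = 0.003900, so r = 0.046801 = 4.680%.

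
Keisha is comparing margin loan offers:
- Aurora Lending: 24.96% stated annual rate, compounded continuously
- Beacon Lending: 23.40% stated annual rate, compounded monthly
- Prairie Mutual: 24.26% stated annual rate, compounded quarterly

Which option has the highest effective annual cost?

Aurora Lending: e^0.2496 − 1 = 28.351%
Beacon Lending: (1 + 0.2340/12)^12 − 1 = 26.080%
Prairie Mutual: (1 + 0.2426/4)^4 − 1 = 26.558%
The highest effective annual rate is Aurora Lending at 28.351%.

Aurora Lending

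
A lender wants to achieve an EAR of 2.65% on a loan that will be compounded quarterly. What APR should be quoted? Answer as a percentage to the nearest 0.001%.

2.624%

(1 + r/4)^4 − 1 = 0.0265, so 1 + r/4 = 1.0265^(1/4).
r/4 = 0.006560, so r = 0.026241 = 2.624%.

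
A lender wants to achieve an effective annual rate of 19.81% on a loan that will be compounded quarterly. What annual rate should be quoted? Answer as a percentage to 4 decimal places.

18.4882%

(1 + r/4)^4 − 1 = 0.1981, so 1 + r/4 = 1.1981^(1/4).
r/4 = 0.046221, so r = 0.184882 = 18.4882%.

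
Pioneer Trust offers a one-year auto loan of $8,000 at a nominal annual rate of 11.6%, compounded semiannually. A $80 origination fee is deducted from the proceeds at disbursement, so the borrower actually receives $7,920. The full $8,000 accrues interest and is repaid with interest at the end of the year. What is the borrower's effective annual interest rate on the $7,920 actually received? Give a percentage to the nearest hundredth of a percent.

Amount owed after one year: 8,000 × (1 + 0.116/2)^2 = 8,000 × 1.119364 = $8,954.91.
Effective rate on net proceeds: 8,954.91 / 7,920 − 1 = 0.130671 = 13.07%.

13.07%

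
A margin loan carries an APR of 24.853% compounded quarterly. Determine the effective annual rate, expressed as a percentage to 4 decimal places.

EAR = (1 + 0.24853/4)^4 − 1.
= (1 + 0.062133)^4 − 1 = 1.272667 − 1 = 27.2667%.

27.2667%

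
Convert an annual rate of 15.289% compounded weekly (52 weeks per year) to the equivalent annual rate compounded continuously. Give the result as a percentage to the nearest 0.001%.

15.267%

EAR = (1 + 0.15289/52)^52 − 1 = 0.164935.
Equivalent continuous rate: r = ln(1 + 0.164935) = 0.152666 = 15.267%.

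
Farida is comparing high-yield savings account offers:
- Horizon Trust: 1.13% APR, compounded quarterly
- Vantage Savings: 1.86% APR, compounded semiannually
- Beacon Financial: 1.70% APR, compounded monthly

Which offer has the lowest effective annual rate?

Horizon Trust

Horizon Trust: (1 + 0.0113/4)^4 − 1 = 1.135%
Vantage Savings: (1 + 0.0186/2)^2 − 1 = 1.869%
Beacon Financial: (1 + 0.0170/12)^12 − 1 = 1.713%
The lowest effective annual rate is Horizon Trust at 1.135%.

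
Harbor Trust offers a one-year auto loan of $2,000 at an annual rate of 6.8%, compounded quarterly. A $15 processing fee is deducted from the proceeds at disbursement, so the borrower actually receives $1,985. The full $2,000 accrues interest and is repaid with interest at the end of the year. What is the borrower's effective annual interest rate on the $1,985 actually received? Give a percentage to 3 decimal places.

7.784%

Amount owed after one year: 2,000 × (1 + 0.068/4)^4 = 2,000 × 1.069754 = $2,139.51.
Effective rate on net proceeds: 2,139.51 / 1,985 − 1 = 0.077838 = 7.784%.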